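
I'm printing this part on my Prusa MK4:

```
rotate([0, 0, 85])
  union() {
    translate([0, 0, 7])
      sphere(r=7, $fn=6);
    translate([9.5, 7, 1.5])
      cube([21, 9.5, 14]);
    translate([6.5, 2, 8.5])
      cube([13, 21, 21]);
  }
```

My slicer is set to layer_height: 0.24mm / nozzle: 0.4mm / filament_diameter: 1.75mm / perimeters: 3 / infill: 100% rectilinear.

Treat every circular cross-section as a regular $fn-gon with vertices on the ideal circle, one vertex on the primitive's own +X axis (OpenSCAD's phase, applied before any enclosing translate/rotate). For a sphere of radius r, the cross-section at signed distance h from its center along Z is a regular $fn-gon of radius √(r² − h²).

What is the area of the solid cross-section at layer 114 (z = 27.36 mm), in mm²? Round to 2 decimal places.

273.00 mm²

At z = 27.36 mm: the sphere does not reach this height (|z−center|=20.360 > r=7); the cube at (9.5, 7) does not reach this height (z outside [1.5, 15.5]); the cube at (6.5, 2) (footprint 13×21) is included at this height (area 273.00 mm²); Taking the union: only the 13×21 cube at (6.5, 2) is present, so the union is just that shape — area = 273.00 mm²; (rotated 85° about Z; rotation is an isometry so areas/perimeters/island counts are preserved). Overall, the cross-section is a single solid region. Net area = 273.00 mm².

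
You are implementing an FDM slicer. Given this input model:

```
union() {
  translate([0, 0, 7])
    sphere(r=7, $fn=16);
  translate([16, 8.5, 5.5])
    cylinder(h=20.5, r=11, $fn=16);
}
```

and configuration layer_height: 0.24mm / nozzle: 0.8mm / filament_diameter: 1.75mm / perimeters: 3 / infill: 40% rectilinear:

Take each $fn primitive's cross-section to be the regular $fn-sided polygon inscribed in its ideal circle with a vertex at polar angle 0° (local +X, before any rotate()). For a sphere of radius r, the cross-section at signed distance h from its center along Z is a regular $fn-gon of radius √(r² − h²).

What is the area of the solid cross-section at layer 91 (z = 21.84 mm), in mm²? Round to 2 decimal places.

At z = 21.84 mm: the sphere is not intersected at this z (|z−center|=14.840 > r=7); the r=11 cylinder at (16, 8.5) gives a regular 16-gon of circumradius 11 (constant along its height) (area = (16/2)·11.000²·sin(360°/16) = 370.44 mm²); Combining (union): only the r=11 cylinder at (16, 8.5) is present, so the union is just that shape — area = 370.44 mm². Overall, the cross-section is a single solid region. Net area = 370.44 mm².

370.44 mm²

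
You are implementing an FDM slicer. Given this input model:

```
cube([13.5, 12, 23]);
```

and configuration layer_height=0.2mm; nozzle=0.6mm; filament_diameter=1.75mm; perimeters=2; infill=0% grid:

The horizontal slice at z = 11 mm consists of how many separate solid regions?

1

At z = 11 mm: the 13.5×12 cube contributes its full rectangle. The result has 1 disconnected region.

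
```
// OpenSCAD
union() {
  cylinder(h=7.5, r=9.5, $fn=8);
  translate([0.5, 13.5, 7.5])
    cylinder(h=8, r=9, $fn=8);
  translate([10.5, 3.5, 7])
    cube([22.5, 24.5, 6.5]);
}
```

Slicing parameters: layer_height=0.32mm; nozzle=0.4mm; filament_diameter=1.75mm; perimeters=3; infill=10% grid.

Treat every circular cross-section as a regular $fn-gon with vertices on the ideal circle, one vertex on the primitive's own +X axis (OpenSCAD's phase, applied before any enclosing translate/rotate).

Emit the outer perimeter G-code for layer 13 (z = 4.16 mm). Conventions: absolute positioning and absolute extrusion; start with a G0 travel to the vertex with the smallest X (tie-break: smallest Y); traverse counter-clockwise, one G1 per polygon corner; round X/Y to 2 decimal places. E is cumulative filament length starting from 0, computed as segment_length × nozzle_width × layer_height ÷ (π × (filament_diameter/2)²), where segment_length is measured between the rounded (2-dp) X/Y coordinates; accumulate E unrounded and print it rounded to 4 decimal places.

G0 X-9.50 Y0.00 Z4.16
G1 X-6.72 Y-6.72 E0.3870
G1 X0.00 Y-9.50 E0.7740
G1 X6.72 Y-6.72 E1.1610
G1 X9.50 Y0.00 E1.5480
G1 X6.72 Y6.72 E1.9350
G1 X0.00 Y9.50 E2.3220
G1 X-6.72 Y6.72 E2.7090
G1 X-9.50 Y0.00 E3.0960

At z = 4.16 mm: the cylinder: section is a regular 8-gon, circumradius r=9.5; the cylinder at (0.5, 13.5) does not reach this height (z outside [7.5, 15.5]); the cube at (10.5, 3.5) is absent (z outside [7, 13.5]); Taking the union: only the r=9.5 cylinder is present, so the union is just that shape — 1 connected region. The outline is a single polygon with 8 vertices. Extrusion per mm of travel: 0.4 × 0.32 / (π × 0.875²) = 0.053216. Accumulating E over each segment gives final E = 3.0960.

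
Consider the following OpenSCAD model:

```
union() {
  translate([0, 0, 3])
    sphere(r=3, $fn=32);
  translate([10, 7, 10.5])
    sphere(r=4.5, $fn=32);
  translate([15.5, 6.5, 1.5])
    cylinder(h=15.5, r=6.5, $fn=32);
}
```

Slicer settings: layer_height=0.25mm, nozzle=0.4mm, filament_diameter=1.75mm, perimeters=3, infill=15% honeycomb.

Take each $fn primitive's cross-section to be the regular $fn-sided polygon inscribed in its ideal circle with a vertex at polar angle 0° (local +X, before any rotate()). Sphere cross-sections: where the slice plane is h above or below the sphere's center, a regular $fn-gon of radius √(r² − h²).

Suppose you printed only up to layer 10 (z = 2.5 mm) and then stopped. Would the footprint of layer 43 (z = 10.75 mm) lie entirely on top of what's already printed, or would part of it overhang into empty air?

Compare the two slices. At z = 2.5: the sphere: section is a regular 32-gon, circumradius = √(r²−h²) = √(3²−0.5²) = 2.958 (area = (32/2)·2.958²·sin(360°/32) = 27.31 mm²); the sphere at (10, 7) does not reach this height (|z−center|=8.000 > r=4.5); the r=6.5 cylinder at (15.5, 6.5) contributes a regular 32-gon of circumradius 6.5 (area = (32/2)·6.500²·sin(360°/32) = 131.88 mm²); Combining (union): the 2 present regions are separate (no shared area or edge), so areas and boundary lengths simply add and each stays a separate island — area = 159.19 mm². At z = 10.75: the sphere is not intersected at this z (|z−center|=7.750 > r=3); the r=4.5 sphere at (10, 7) contributes a regular 32-gon of circumradius √(4.5²−0.25²) = 4.493 (area = (32/2)·4.493²·sin(360°/32) = 63.01 mm²); the cylinder at (15.5, 6.5): section is a regular 32-gon, circumradius r=6.5 (area = (32/2)·6.500²·sin(360°/32) = 131.88 mm²); Merging all regions: the regions partially overlap — summed areas 194.90 mm² minus the doubly-counted overlap 35.09 mm² gives 159.81 mm² — area = 159.81 mm². Checking containment: at z = 10.75 the cross-section extends beyond the z = 2.5 cross-section by about 27.93 mm².

part overhangs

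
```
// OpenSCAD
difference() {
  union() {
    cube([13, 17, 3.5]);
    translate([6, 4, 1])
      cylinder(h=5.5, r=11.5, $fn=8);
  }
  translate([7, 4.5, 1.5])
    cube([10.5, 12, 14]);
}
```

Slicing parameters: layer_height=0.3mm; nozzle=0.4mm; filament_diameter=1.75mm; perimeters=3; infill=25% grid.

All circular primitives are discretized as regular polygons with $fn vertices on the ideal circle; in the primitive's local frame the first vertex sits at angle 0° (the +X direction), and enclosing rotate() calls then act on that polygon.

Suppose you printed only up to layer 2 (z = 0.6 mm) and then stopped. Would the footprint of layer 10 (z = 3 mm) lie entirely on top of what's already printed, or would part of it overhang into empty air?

Compare the two slices. At z = 0.6: the cube (footprint 13×17) is included at this height (area 221.00 mm²); the cylinder at (6, 4) is not intersected at this z (z outside [1, 6.5]); Taking the union: only the 13×17 cube is present, so the union is just that shape — area = 221.00 mm²; the cube at (7, 4.5) is absent (z outside [1.5, 15.5]); Subtracting the remaining from the first: none of the subtracted shapes is present at this height, so that combined region is unchanged — area = 221.00 mm². At z = 3: the 13×17 cube contributes its full rectangle (area 221.00 mm²); the r=11.5 cylinder at (6, 4) gives a regular 8-gon of circumradius 11.5 (constant along its height) (area = (8/2)·11.500²·sin(360°/8) = 374.06 mm²); Merging all regions: the regions partially overlap — summed areas 595.06 mm² minus the doubly-counted overlap 183.90 mm² gives 411.16 mm² — area = 411.16 mm²; the cube at (7, 4.5) is present — its section is the full 10.5×12 rectangle (area 126.00 mm²); Subtracting the remaining from the first: starting from the result so far (411.16 mm²), the 10.5×12 cube at (7, 4.5) partially overlaps it — only the 92.96 mm² overlap (of its 126.00 mm²) is removed, clipping the outline — area = 318.20 mm². Checking containment: at z = 3 the cross-section extends beyond the z = 0.6 cross-section by about 169.20 mm².

part overhangs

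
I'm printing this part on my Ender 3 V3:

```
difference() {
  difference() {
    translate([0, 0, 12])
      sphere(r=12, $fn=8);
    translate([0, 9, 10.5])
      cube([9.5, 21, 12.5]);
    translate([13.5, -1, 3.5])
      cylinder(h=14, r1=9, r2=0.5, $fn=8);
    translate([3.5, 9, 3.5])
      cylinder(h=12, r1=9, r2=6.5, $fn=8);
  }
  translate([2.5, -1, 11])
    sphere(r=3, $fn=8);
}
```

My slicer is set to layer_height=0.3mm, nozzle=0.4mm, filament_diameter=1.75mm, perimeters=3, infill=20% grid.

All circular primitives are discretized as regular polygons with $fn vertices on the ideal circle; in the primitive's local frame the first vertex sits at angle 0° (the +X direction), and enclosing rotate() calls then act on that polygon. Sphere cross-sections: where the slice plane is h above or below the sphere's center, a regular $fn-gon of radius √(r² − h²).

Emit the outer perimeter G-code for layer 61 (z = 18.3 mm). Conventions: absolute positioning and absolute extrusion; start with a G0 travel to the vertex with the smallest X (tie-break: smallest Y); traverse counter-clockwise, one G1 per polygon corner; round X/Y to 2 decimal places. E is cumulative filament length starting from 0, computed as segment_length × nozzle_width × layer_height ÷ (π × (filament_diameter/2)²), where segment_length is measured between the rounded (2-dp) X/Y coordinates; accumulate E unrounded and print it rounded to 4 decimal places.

At z = 18.3 mm: the r=12 sphere contributes a regular 8-gon of circumradius √(12²−6.3²) = 10.213; the 9.5×21 cube at (0, 9) contributes its full rectangle; the cone at (13.5, -1) does not reach this height (z outside [3.5, 17.5]); the cone at (3.5, 9) is absent (z outside [3.5, 15.5]); Subtracting the remaining from the first: starting from the r=12 sphere, the 9.5×21 cube at (0, 9) partially overlaps it — only the 1.78 mm² overlap (of its 199.50 mm²) is removed, clipping the outline — 1 connected region; the sphere at (2.5, -1) is absent (|z−center|=7.300 > r=3); Taking the first minus the rest: none of the subtracted shapes is present at this height, so the result so far is unchanged — 1 connected region. The outline is a single polygon with 10 vertices. Extrusion per mm of travel: 0.4 × 0.3 / (π × 0.875²) = 0.049890. Accumulating E over each segment gives final E = 3.1674.

G0 X-10.21 Y0.00 Z18.30
G1 X-7.22 Y-7.22 E0.3899
G1 X0.00 Y-10.21 E0.7797
G1 X7.22 Y-7.22 E1.1696
G1 X10.21 Y0.00 E1.5595
G1 X7.22 Y7.22 E1.9494
G1 X2.93 Y9.00 E2.1811
G1 X0.00 Y9.00 E2.3273
G1 X0.00 Y10.21 E2.3876
G1 X-7.22 Y7.22 E2.7775
G1 X-10.21 Y0.00 E3.1674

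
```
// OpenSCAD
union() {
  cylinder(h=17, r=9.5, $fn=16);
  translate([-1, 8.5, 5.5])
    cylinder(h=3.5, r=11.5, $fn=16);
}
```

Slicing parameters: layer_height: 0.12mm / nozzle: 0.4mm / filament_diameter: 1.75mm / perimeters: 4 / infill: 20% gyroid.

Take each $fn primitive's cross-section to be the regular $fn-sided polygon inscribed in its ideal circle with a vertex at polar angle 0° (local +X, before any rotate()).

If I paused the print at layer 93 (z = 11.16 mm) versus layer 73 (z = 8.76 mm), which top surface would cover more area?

layer 73 (z = 8.76 mm)

Layer 93 (z = 11.16): the cylinder: section is a regular 16-gon, circumradius r=9.5 (area = (16/2)·9.500²·sin(360°/16) = 276.30 mm²); the cylinder at (-1, 8.5) is not intersected at this z (z outside [5.5, 9]); Merging all regions: only the r=9.5 cylinder is present, so the union is just that shape — area = 276.30 mm². So its area = 276.30 mm². Layer 73 (z = 8.76): the r=9.5 cylinder gives a regular 16-gon of circumradius 9.5 (constant along its height) (area = (16/2)·9.500²·sin(360°/16) = 276.30 mm²); the r=11.5 cylinder at (-1, 8.5) gives a regular 16-gon of circumradius 11.5 (constant along its height) (area = (16/2)·11.500²·sin(360°/16) = 404.88 mm²); Merging all regions: the regions partially overlap — summed areas 681.18 mm² minus the doubly-counted overlap 163.19 mm² gives 517.99 mm² — area = 517.99 mm². So its area = 517.99 mm². Layer 73 is larger (517.99 vs 276.30 mm²).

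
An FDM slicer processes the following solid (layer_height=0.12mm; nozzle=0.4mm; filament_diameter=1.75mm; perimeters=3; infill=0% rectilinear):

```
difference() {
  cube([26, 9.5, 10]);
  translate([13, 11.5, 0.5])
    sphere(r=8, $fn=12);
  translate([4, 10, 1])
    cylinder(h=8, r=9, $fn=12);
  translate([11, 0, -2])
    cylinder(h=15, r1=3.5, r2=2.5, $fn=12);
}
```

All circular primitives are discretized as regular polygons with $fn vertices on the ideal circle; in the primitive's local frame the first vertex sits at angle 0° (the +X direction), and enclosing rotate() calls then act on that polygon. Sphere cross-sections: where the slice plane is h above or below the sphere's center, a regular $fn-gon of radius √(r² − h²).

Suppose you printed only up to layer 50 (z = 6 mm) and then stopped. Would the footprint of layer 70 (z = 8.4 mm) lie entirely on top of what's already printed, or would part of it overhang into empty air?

part overhangs

Compare the two slices. At z = 6: the cube is present — its section is the full 26×9.5 rectangle (area 247.00 mm²); the r=8 sphere at (13, 11.5) slices to a regular 12-gon of circumradius 5.809 (√(r²−h²) with h=5.5 from center) (area = (12/2)·5.809²·sin(360°/12) = 101.25 mm²); the cylinder at (4, 10): section is a regular 12-gon, circumradius r=9 (area = (12/2)·9.000²·sin(360°/12) = 243.00 mm²); the cone at (11, 0): at t=0.533 of its height the radius interpolates to r₁+(r₂−r₁)t = 2.967, giving a regular 12-gon of that circumradius (area = (12/2)·2.967²·sin(360°/12) = 26.40 mm²); Subtracting the remaining from the first: starting from the 26×9.5 cube (247.00 mm²), the r=8 sphere at (13, 11.5) partially overlaps it — only the 28.46 mm² overlap (of its 101.25 mm²) is removed, clipping the outline; the r=9 cylinder at (4, 10) partially overlaps it — only the 76.20 mm² overlap (of its 243.00 mm²) is removed, clipping the outline; the cone at (11, 0) partially overlaps it — only the 13.20 mm² overlap (of its 26.40 mm²) is removed, clipping the outline — area = 129.14 mm². At z = 8.4: the cube (footprint 26×9.5) is included at this height (area 247.00 mm²); the r=8 sphere at (13, 11.5) contributes a regular 12-gon of circumradius √(8²−7.9²) = 1.261 (area = (12/2)·1.261²·sin(360°/12) = 4.77 mm²); the r=9 cylinder at (4, 10) gives a regular 12-gon of circumradius 9 (constant along its height) (area = (12/2)·9.000²·sin(360°/12) = 243.00 mm²); the cone at (11, 0) contributes a regular 12-gon of circumradius 2.807 (interpolated between r1=3.5 and r2=2.5 at t=0.693) (area = (12/2)·2.807²·sin(360°/12) = 23.63 mm²); Subtracting the remaining from the first: starting from the 26×9.5 cube (247.00 mm²), the r=8 sphere at (13, 11.5) misses the remaining region (no effect); the r=9 cylinder at (4, 10) partially overlaps it — only the 88.14 mm² overlap (of its 243.00 mm²) is removed, clipping the outline; the cone at (11, 0) partially overlaps it — only the 11.82 mm² overlap (of its 23.63 mm²) is removed, clipping the outline — area = 147.04 mm². Checking containment: at z = 8.4 the cross-section extends beyond the z = 6 cross-section by about 17.90 mm².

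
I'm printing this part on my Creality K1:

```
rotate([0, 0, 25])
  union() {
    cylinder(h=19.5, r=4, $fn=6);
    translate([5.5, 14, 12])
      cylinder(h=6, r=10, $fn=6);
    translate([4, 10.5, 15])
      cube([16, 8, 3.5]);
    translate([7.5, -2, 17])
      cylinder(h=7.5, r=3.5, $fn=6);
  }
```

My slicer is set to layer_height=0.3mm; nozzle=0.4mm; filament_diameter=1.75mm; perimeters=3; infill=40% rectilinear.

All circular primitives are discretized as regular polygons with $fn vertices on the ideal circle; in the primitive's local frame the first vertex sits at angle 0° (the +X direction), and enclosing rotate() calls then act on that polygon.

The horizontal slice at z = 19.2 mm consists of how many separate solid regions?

At z = 19.2 mm: the r=4 cylinder gives a regular 6-gon of circumradius 4 (constant along its height); the cylinder at (5.5, 14) is not intersected at this z (z outside [12, 18]); the cube at (4, 10.5) is absent (z outside [15, 18.5]); the cylinder at (7.5, -2): section is a regular 6-gon, circumradius r=3.5; Combining (union): the 2 present regions are separate (no shared area or edge), so areas and boundary lengths simply add and each stays a separate island — 2 connected regions; (whole slice rotated 25° about Z — lengths, areas and connectivity unchanged). The result has 2 disconnected regions.

2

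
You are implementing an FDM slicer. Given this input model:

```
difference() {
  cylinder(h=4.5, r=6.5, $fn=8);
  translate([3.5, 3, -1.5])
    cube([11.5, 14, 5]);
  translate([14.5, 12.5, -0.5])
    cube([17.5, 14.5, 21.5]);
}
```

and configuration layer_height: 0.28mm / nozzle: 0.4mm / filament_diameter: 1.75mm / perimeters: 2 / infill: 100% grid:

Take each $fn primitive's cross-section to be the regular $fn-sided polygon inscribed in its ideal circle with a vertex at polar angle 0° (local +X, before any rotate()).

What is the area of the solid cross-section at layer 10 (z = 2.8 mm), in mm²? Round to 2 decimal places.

116.97 mm²

At z = 2.8 mm: the r=6.5 cylinder contributes a regular 8-gon of circumradius 6.5 (area = (8/2)·6.500²·sin(360°/8) = 119.50 mm²); the 11.5×14 cube at (3.5, 3) contributes its full rectangle (area 161.00 mm²); the cube at (14.5, 12.5) is present — its section is the full 17.5×14.5 rectangle (area 253.75 mm²); After the difference (first − rest): starting from the r=6.5 cylinder (119.50 mm²), the 11.5×14 cube at (3.5, 3) partially overlaps it — only the 2.53 mm² overlap (of its 161.00 mm²) is removed, clipping the outline; the 17.5×14.5 cube at (14.5, 12.5) misses the remaining region (no effect) — area = 116.97 mm². Overall, the cross-section is a single solid region. Net area = 116.97 mm².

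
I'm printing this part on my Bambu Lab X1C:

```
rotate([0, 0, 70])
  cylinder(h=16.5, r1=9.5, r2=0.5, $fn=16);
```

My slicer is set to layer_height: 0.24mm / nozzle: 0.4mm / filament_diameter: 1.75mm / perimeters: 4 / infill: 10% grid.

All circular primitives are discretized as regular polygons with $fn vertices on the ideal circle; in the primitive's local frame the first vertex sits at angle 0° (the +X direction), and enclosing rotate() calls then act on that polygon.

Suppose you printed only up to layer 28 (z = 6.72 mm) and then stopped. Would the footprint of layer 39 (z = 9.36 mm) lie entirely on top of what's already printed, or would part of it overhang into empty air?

Compare the two slices. At z = 6.72: the cone (r1=9.5→r2=0.5) has section circumradius 5.835 here — a regular 16-gon (area = (16/2)·5.835²·sin(360°/16) = 104.22 mm²); (rotated 70° about Z; rotation is an isometry so areas/perimeters/island counts are preserved). At z = 9.36: the cone: at t=0.567 of its height the radius interpolates to r₁+(r₂−r₁)t = 4.395, giving a regular 16-gon of that circumradius (area = (16/2)·4.395²·sin(360°/16) = 59.12 mm²); (rotated 70° about Z; rotation is an isometry so areas/perimeters/island counts are preserved). Checking containment: the cross-section at z = 9.36 is a subset of the cross-section at z = 6.72.

entirely on top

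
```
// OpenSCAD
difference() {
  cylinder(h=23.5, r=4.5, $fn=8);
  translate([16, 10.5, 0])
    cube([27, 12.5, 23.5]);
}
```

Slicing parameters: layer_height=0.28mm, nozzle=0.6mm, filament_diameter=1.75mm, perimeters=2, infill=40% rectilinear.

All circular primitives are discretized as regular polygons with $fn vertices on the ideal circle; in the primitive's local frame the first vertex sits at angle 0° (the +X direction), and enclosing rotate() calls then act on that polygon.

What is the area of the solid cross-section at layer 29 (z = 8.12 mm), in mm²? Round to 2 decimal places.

At z = 8.12 mm: the r=4.5 cylinder gives a regular 8-gon of circumradius 4.5 (constant along its height) (area = (8/2)·4.500²·sin(360°/8) = 57.28 mm²); the cube at (16, 10.5) is present — its section is the full 27×12.5 rectangle (area 337.50 mm²); Subtracting the remaining from the first: starting from the r=4.5 cylinder (57.28 mm²), the 27×12.5 cube at (16, 10.5) misses the remaining region (no effect) — area = 57.28 mm². Overall, the cross-section is a single solid region. Net area = 57.28 mm².

57.28 mm²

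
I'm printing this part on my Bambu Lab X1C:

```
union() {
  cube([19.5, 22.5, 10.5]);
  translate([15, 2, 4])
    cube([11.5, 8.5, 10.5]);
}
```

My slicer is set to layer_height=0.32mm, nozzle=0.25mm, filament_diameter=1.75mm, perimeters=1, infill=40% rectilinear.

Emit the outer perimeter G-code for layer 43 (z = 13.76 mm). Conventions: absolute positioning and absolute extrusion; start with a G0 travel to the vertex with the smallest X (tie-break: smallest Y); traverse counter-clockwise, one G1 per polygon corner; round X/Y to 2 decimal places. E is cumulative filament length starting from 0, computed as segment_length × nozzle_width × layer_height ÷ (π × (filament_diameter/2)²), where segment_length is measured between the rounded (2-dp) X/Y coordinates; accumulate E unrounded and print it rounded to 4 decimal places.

At z = 13.76 mm: the cube does not reach this height (z outside [0, 10.5]); the cube at (15, 2) is present — its section is the full 11.5×8.5 rectangle; Combining (union): only the 11.5×8.5 cube at (15, 2) is present, so the union is just that shape — 1 connected region. The outline is a single polygon with 4 vertices. Extrusion per mm of travel: 0.25 × 0.32 / (π × 0.875²) = 0.033260. Accumulating E over each segment gives final E = 1.3304.

G0 X15.00 Y2.00 Z13.76
G1 X26.50 Y2.00 E0.3825
G1 X26.50 Y10.50 E0.6652
G1 X15.00 Y10.50 E1.0477
G1 X15.00 Y2.00 E1.3304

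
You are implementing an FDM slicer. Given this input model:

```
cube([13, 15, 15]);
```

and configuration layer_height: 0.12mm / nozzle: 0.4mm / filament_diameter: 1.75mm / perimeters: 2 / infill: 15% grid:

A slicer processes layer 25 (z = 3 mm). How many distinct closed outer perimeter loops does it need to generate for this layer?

1

At z = 3 mm: the cube is present — its section is the full 13×15 rectangle. The result has 1 disconnected region.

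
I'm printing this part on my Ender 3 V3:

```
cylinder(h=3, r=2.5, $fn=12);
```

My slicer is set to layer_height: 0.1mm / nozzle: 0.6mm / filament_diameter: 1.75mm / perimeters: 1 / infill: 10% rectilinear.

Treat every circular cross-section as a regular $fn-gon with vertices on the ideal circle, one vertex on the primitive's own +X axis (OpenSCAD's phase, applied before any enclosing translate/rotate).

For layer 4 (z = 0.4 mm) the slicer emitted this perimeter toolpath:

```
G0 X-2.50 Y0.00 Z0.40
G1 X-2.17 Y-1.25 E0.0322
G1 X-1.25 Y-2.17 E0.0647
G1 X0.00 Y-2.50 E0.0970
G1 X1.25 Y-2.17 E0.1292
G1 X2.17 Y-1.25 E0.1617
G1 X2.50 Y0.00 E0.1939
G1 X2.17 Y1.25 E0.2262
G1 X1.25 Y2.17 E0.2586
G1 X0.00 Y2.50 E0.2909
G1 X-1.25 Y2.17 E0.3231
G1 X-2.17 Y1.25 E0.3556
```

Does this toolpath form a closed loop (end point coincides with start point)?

Start point (G0): (-2.50, 0.00). End point (last G1): the path does not return to the start — open.

no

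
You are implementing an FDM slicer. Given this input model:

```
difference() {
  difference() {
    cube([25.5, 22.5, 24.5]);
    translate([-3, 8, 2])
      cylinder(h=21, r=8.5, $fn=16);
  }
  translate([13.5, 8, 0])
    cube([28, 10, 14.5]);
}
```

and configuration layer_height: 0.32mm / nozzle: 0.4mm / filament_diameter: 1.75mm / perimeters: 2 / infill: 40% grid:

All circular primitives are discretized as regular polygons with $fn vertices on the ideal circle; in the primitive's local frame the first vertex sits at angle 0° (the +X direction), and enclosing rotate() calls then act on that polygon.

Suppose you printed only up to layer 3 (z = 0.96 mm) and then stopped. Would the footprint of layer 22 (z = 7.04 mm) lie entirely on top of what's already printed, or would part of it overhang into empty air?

Compare the two slices. At z = 0.96: the 25.5×22.5 cube contributes its full rectangle (area 573.75 mm²); the cylinder at (-3, 8) does not reach this height (z outside [2, 23]); Taking the first minus the rest: none of the subtracted shapes is present at this height, so the 25.5×22.5 cube is unchanged — area = 573.75 mm²; the 28×10 cube at (13.5, 8) contributes its full rectangle (area 280.00 mm²); Taking the first minus the rest: starting from that combined region (573.75 mm²), the 28×10 cube at (13.5, 8) partially overlaps it — only the 120.00 mm² overlap (of its 280.00 mm²) is removed, clipping the outline — area = 453.75 mm². At z = 7.04: the 25.5×22.5 cube contributes its full rectangle (area 573.75 mm²); the r=8.5 cylinder at (-3, 8) contributes a regular 16-gon of circumradius 8.5 (area = (16/2)·8.500²·sin(360°/16) = 221.19 mm²); After the difference (first − rest): starting from the 25.5×22.5 cube (573.75 mm²), the r=8.5 cylinder at (-3, 8) partially overlaps it — only the 61.39 mm² overlap (of its 221.19 mm²) is removed, clipping the outline — area = 512.36 mm²; the cube at (13.5, 8) (footprint 28×10) is included at this height (area 280.00 mm²); Taking the first minus the rest: starting from the result so far (512.36 mm²), the 28×10 cube at (13.5, 8) partially overlaps it — only the 120.00 mm² overlap (of its 280.00 mm²) is removed, clipping the outline — area = 392.36 mm². Checking containment: the cross-section at z = 7.04 is a subset of the cross-section at z = 0.96.

entirely on top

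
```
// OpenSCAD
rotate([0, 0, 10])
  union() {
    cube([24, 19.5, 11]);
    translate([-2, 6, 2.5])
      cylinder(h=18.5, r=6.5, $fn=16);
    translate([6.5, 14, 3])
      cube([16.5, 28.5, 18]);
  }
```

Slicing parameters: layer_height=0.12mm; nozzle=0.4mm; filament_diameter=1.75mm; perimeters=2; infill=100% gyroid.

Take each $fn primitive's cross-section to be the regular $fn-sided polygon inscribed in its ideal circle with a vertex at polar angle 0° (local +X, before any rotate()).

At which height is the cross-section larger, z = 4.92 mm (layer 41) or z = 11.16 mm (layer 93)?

layer 41 (z = 4.92 mm)

Layer 41 (z = 4.92): the cube (footprint 24×19.5) is included at this height (area 468.00 mm²); the r=6.5 cylinder at (-2, 6) contributes a regular 16-gon of circumradius 6.5 (area = (16/2)·6.500²·sin(360°/16) = 129.35 mm²); the 16.5×28.5 cube at (6.5, 14) contributes its full rectangle (area 470.25 mm²); Taking the union: the regions partially overlap — summed areas 1067.60 mm² minus the doubly-counted overlap 130.19 mm² gives 937.40 mm² — area = 937.40 mm²; (whole slice rotated 10° about Z — lengths, areas and connectivity unchanged). So its area = 937.40 mm². Layer 93 (z = 11.16): the cube does not reach this height (z outside [0, 11]); the cylinder at (-2, 6): section is a regular 16-gon, circumradius r=6.5 (area = (16/2)·6.500²·sin(360°/16) = 129.35 mm²); the 16.5×28.5 cube at (6.5, 14) contributes its full rectangle (area 470.25 mm²); Taking the union: the 2 present regions are separate (no shared area or edge), so areas and boundary lengths simply add and each stays a separate island — area = 599.60 mm²; (rotated 10° about Z; rotation is an isometry so areas/perimeters/island counts are preserved). So its area = 599.60 mm². Layer 41 is larger (937.40 vs 599.60 mm²).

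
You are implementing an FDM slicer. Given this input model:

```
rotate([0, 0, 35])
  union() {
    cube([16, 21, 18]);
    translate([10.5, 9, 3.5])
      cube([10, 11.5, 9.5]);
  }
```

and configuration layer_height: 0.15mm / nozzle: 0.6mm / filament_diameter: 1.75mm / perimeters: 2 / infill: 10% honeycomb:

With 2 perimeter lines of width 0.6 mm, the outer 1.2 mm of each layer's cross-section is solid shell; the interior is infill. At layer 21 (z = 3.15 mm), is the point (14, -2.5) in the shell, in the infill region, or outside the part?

outside

At z = 3.15 mm: the cube is present — its section is the full 16×21 rectangle; the cube at (10.5, 9) is absent (z outside [3.5, 13]); Combining (union): only the 16×21 cube is present, so the union is just that shape — 1 connected region; (rotated 35° about Z; rotation is an isometry so areas/perimeters/island counts are preserved). Overall, the cross-section is a single solid region. Undo the 35° rotation: the query point maps to (10.034, -10.078) in the un-rotated model frame. The nearest boundary edge runs (0.00, 0.00)→(16.00, 0.00); distance from the point to it = 10.08 mm. The point is not inside any of the regions above, so it lies outside the cross-section (10.08 mm from the nearest boundary).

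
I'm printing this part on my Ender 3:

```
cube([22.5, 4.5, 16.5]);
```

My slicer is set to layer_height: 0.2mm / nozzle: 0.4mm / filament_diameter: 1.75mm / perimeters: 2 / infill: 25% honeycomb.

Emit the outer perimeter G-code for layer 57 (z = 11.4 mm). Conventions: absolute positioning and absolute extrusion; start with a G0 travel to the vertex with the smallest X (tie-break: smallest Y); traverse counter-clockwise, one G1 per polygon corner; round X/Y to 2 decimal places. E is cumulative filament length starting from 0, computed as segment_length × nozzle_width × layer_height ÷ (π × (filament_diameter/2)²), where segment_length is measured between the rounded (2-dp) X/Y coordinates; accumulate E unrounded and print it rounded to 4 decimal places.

At z = 11.4 mm: the cube (footprint 22.5×4.5) is included at this height. The outline is a single polygon with 4 vertices. Extrusion per mm of travel: 0.4 × 0.2 / (π × 0.875²) = 0.033260. Accumulating E over each segment gives final E = 1.7960.

G0 X0.00 Y0.00 Z11.40
G1 X22.50 Y0.00 E0.7484
G1 X22.50 Y4.50 E0.8980
G1 X0.00 Y4.50 E1.6464
G1 X0.00 Y0.00 E1.7960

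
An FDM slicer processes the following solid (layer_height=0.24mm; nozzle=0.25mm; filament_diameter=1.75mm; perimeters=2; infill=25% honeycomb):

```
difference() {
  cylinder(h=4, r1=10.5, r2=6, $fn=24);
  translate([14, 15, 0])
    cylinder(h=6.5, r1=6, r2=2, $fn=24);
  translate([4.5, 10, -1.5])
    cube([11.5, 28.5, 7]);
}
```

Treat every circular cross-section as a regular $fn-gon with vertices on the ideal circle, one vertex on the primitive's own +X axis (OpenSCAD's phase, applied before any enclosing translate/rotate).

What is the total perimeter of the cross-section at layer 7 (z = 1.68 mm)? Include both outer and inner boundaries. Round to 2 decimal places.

At z = 1.68 mm: the cone: at t=0.420 of its height the radius interpolates to r₁+(r₂−r₁)t = 8.610, giving a regular 24-gon of that circumradius (perimeter = 2·24·8.610·sin(180°/24) = 53.94 mm); the cone at (14, 15) contributes a regular 24-gon of circumradius 4.966 (interpolated between r1=6 and r2=2 at t=0.258) (perimeter = 2·24·4.966·sin(180°/24) = 31.11 mm); the 11.5×28.5 cube at (4.5, 10) contributes its full rectangle (perimeter 80.00 mm); After the difference (first − rest): starting from the cone, the cone at (14, 15) misses the remaining region (no effect); the 11.5×28.5 cube at (4.5, 10) misses the remaining region (no effect) — boundary = 53.94 mm. Overall, the cross-section is a single solid region. Total boundary length (outer) = 53.94 mm.

53.94 mm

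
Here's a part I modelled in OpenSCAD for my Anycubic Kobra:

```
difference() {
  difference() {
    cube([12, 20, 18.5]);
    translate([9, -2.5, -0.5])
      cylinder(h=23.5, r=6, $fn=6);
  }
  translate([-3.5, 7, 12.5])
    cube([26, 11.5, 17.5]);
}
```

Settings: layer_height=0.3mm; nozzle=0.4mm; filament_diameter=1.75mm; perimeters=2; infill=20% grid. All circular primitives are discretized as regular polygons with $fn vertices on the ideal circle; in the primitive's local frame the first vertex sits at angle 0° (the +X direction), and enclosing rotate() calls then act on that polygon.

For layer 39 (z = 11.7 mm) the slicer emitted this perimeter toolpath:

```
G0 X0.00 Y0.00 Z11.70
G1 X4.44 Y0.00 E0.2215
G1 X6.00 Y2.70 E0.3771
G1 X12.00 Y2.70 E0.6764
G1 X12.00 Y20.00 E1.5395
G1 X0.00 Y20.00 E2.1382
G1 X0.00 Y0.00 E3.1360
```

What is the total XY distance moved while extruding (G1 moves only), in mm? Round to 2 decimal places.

Sum the Euclidean lengths of each G1 segment: total = 62.86 mm.

62.86 mm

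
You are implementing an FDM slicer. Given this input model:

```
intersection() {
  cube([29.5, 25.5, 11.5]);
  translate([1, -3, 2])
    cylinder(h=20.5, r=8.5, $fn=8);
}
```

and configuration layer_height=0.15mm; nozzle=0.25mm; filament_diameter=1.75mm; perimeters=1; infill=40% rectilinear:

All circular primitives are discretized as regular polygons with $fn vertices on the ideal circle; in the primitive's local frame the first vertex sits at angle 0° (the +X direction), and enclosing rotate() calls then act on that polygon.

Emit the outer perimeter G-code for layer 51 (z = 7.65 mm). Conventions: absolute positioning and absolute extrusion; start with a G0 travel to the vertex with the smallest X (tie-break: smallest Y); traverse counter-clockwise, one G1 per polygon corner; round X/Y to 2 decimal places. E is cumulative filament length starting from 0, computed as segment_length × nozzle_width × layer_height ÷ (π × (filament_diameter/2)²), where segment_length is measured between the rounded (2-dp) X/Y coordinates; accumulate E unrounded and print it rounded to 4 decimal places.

G0 X0.00 Y0.00 Z7.65
G1 X8.26 Y0.00 E0.1288
G1 X7.01 Y3.01 E0.1796
G1 X1.00 Y5.50 E0.2810
G1 X0.00 Y5.09 E0.2979
G1 X0.00 Y0.00 E0.3772

At z = 7.65 mm: the 29.5×25.5 cube contributes its full rectangle; the cylinder at (1, -3): section is a regular 8-gon, circumradius r=8.5; Keeping only the common overlap: the r=8.5 cylinder at (1, -3) partially overlaps the 29.5×25.5 cube; clipping to the common part keeps 32.75 mm² — 1 connected region. The outline is a single polygon with 5 vertices. Extrusion per mm of travel: 0.25 × 0.15 / (π × 0.875²) = 0.015591. Accumulating E over each segment gives final E = 0.3772.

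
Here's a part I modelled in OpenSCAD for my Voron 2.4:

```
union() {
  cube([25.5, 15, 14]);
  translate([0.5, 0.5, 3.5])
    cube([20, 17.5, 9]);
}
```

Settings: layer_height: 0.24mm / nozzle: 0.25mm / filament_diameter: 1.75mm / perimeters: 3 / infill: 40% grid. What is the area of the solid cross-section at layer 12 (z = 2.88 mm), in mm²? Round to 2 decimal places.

382.50 mm²

At z = 2.88 mm: the cube is present — its section is the full 25.5×15 rectangle (area 382.50 mm²); the cube at (0.5, 0.5) does not reach this height (z outside [3.5, 12.5]); Combining (union): only the 25.5×15 cube is present, so the union is just that shape — area = 382.50 mm². Overall, the cross-section is a single solid region. Net area = 382.50 mm².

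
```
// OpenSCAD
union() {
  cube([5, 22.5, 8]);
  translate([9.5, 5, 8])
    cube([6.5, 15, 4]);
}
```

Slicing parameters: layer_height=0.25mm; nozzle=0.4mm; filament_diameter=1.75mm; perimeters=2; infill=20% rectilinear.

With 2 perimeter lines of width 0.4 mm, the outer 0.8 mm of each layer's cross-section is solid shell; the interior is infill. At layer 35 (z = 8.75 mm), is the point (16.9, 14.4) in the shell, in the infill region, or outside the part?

At z = 8.75 mm: the cube does not reach this height (z outside [0, 8]); the 6.5×15 cube at (9.5, 5) contributes its full rectangle; Merging all regions: only the 6.5×15 cube at (9.5, 5) is present, so the union is just that shape — 1 connected region. Overall, the cross-section is a single solid region. The nearest boundary edge runs (16.00, 5.00)→(16.00, 20.00); distance from the point to it = 0.90 mm. The point is not inside any of the regions above, so it lies outside the cross-section (0.90 mm from the nearest boundary).

outside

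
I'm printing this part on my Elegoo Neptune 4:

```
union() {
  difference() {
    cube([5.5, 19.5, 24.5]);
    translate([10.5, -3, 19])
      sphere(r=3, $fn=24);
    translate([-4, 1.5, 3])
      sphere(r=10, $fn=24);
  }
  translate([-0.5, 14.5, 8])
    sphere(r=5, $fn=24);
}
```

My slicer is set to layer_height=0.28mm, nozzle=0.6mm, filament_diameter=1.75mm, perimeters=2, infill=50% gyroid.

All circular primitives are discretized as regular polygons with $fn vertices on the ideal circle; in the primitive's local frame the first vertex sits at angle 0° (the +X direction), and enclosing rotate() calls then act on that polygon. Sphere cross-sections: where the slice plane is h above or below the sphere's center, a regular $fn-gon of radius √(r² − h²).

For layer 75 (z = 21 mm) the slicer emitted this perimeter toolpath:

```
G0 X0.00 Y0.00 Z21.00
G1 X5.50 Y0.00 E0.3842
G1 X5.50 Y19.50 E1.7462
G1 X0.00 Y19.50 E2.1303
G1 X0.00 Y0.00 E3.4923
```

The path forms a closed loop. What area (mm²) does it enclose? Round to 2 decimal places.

107.25 mm²

Apply the shoelace formula to the sequence of (X, Y) vertices; enclosed area = 107.25 mm².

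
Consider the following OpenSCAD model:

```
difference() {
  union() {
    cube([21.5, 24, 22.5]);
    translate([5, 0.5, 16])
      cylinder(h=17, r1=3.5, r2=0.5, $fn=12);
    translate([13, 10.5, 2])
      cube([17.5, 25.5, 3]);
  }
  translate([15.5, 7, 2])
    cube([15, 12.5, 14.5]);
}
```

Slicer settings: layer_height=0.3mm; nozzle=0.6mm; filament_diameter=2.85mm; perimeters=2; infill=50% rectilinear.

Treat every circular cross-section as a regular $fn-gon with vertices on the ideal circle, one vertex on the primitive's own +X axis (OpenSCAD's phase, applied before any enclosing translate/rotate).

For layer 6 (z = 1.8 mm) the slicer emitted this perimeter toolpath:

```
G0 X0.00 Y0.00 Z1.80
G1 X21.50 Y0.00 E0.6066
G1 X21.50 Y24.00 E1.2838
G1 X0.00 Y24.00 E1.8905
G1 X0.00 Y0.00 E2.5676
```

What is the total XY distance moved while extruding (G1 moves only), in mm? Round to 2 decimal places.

Sum the Euclidean lengths of each G1 segment: total = 91.00 mm.

91.00 mm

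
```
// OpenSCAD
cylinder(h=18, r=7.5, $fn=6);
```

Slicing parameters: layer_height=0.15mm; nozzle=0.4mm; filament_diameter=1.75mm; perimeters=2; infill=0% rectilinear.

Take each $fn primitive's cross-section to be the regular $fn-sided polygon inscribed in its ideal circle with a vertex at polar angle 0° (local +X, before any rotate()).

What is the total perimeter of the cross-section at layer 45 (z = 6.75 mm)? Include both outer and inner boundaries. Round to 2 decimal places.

At z = 6.75 mm: the r=7.5 cylinder contributes a regular 6-gon of circumradius 7.5 (perimeter = 2·6·7.500·sin(180°/6) = 45.00 mm). Overall, the cross-section is a single solid region. Total boundary length (outer) = 45.00 mm.

45.00 mm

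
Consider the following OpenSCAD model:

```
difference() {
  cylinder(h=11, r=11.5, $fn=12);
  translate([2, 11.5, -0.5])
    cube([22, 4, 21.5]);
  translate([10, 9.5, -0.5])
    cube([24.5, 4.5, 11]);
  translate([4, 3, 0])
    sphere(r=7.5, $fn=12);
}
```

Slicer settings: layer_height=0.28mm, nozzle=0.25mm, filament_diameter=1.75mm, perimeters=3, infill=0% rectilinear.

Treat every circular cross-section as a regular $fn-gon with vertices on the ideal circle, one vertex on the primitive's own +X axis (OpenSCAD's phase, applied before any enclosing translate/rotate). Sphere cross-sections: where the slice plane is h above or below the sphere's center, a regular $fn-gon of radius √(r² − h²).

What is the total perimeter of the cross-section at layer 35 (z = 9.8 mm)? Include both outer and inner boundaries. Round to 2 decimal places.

At z = 9.8 mm: the r=11.5 cylinder contributes a regular 12-gon of circumradius 11.5 (perimeter = 2·12·11.500·sin(180°/12) = 71.43 mm); the 22×4 cube at (2, 11.5) contributes its full rectangle (perimeter 52.00 mm); the cube at (10, 9.5) is present — its section is the full 24.5×4.5 rectangle (perimeter 58.00 mm); the sphere at (4, 3) does not reach this height (|z−center|=9.800 > r=7.5); Taking the first minus the rest: starting from the r=11.5 cylinder, the 22×4 cube at (2, 11.5) misses the remaining region (no effect); the 24.5×4.5 cube at (10, 9.5) misses the remaining region (no effect) — boundary = 71.43 mm. Overall, the cross-section is a single solid region. Total boundary length (outer) = 71.43 mm.

71.43 mm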